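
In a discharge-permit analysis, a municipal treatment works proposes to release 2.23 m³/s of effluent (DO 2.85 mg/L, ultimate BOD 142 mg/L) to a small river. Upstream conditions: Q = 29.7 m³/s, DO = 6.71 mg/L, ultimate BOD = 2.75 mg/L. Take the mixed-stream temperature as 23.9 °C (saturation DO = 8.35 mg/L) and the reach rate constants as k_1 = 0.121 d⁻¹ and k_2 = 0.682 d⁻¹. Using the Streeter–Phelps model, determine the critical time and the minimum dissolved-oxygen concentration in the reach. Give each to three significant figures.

t_c ≈ 0.878 d; minimum DO ≈ 6.36 mg/L

Mixed DO = (29.7×6.71 + 2.23×2.85)/(29.7+2.23) = 205.6/31.93 = 6.440 mg/L.
Mixed L₀ = (29.7×2.75 + 2.23×142)/(31.93) = 398.3/31.93 = 12.48 mg/L.
Initial deficit D₀ = C_s − DO₀ = 8.35 − 6.440 = 1.910 mg/L.
t_c = (1/0.5610) ln[(0.682/0.121)(1 − 1.910×0.5610/(0.121×12.48))] = 1.783 × ln(1.636) = 0.8778 d.
D_c = (0.121/0.682) × 12.48 × e^(−0.121×0.8778) = 0.1774 × 12.48 × 0.8992 = 1.990 mg/L.
Minimum DO = 8.35 − 1.990 = 6.360 mg/L.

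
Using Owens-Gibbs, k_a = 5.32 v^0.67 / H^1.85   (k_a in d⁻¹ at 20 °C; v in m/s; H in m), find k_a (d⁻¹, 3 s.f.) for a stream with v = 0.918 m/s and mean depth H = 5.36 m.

k_a ≈ 0.225 d⁻¹

k_a = 5.32 × 0.918^0.67 / 5.36^1.85 = 5.32 × 0.9443 / 22.33 = 0.2249 d⁻¹.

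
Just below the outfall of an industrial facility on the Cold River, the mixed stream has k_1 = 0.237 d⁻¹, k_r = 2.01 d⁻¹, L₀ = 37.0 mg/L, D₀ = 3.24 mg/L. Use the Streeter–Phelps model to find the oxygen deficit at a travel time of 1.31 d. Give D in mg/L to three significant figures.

k_1 L₀/(k_r−k_1) = 0.237×37.0/(2.01−0.237) = 8.769/1.773 = 4.946 mg/L.
e^(−k_1 t) = e^(−0.237×1.310) = 0.7331; e^(−k_r t) = e^(−2.01×1.310) = 0.07186.
D = 4.946 × (0.7331 − 0.07186) + 3.24 × 0.07186 = 3.270 + 0.2328 = 3.503 mg/L.

D ≈ 3.50 mg/L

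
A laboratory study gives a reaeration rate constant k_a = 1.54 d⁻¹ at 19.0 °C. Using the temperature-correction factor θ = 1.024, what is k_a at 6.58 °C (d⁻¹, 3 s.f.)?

k_a ≈ 1.15 d⁻¹

k_a(T₂) = k_a(T₁) · θ^(T₂−T₁) = 1.54 × 1.024^(6.58−19.0)
= 1.54 × 1.024^-12.4 = 1.54 × 0.7449 = 1.147 d⁻¹.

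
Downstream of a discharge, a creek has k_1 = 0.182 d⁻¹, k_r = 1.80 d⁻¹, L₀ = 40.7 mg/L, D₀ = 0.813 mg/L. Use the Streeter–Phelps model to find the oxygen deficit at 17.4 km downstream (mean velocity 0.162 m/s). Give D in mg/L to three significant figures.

Travel time t = x/v = 17.4 km / (0.162 m/s) = 17400 m / 0.162 m/s = 107400 s = 1.243 d.
k_1 L₀/(k_r−k_1) = 0.182×40.7/(1.80−0.182) = 7.407/1.618 = 4.578 mg/L.
e^(−k_1 t) = e^(−0.182×1.243) = 0.7975; e^(−k_r t) = e^(−1.80×1.243) = 0.1067.
D = 4.578 × (0.7975 − 0.1067) + 0.813 × 0.1067 = 3.163 + 0.08675 = 3.249 mg/L.

D ≈ 3.25 mg/L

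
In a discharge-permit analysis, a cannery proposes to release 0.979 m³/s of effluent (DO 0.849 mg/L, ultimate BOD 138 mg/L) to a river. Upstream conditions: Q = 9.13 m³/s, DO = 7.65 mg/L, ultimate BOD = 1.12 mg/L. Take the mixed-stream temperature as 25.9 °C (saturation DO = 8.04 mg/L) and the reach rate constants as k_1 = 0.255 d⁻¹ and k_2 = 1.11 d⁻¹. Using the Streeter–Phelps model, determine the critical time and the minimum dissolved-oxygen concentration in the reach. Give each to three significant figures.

Mixed DO = (9.13×7.65 + 0.979×0.849)/(9.13+0.979) = 70.68/10.11 = 6.991 mg/L.
Mixed L₀ = (9.13×1.12 + 0.979×138)/(10.11) = 145.3/10.11 = 14.38 mg/L.
Initial deficit D₀ = C_s − DO₀ = 8.04 − 6.991 = 1.049 mg/L.
t_c = (1/0.8550) ln[(1.11/0.255)(1 − 1.049×0.8550/(0.255×14.38))] = 1.170 × ln(3.288) = 1.392 d.
D_c = (0.255/1.11) × 14.38 × e^(−0.255×1.392) = 0.2297 × 14.38 × 0.7012 = 2.316 mg/L.
Minimum DO = 8.04 − 2.316 = 5.724 mg/L.

t_c ≈ 1.39 d; minimum DO ≈ 5.72 mg/L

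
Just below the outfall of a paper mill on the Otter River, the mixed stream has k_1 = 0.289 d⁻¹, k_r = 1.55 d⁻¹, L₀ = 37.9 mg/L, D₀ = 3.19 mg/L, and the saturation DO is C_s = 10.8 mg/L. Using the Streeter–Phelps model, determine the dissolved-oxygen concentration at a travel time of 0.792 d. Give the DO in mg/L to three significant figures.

k_1 L₀/(k_r−k_1) = 0.289×37.9/(1.55−0.289) = 10.95/1.261 = 8.686 mg/L.
e^(−k_1 t) = e^(−0.289×0.7920) = 0.7954; e^(−k_r t) = e^(−1.55×0.7920) = 0.2930.
D = 8.686 × (0.7954 − 0.2930) + 3.19 × 0.2930 = 4.364 + 0.9347 = 5.299 mg/L.
DO = C_s − D = 10.8 − 5.299 = 5.501 mg/L.

DO ≈ 5.50 mg/L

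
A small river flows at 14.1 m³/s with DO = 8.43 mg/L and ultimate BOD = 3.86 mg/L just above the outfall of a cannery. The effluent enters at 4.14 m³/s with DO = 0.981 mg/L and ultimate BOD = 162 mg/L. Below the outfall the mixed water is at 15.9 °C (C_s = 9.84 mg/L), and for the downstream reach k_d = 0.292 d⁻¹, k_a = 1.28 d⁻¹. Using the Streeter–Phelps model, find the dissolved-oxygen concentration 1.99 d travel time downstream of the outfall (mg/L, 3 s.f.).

DO ≈ 3.95 mg/L

Mixed DO = (14.1×8.43 + 4.14×0.981)/(14.1+4.14) = 122.9/18.24 = 6.739 mg/L.
Mixed L₀ = (14.1×3.86 + 4.14×162)/(18.24) = 725.1/18.24 = 39.75 mg/L.
Initial deficit D₀ = C_s − DO₀ = 9.84 − 6.739 = 3.101 mg/L.
D(1.99) = [0.292×39.75/(1.28−0.292)](e^(−0.292×1.99) − e^(−1.28×1.99)) + 3.101 e^(−1.28×1.99)
= 11.75 × (0.5593 − 0.07830) + 3.101 × 0.07830 = 5.894 mg/L.
DO = 9.84 − 5.894 = 3.946 mg/L.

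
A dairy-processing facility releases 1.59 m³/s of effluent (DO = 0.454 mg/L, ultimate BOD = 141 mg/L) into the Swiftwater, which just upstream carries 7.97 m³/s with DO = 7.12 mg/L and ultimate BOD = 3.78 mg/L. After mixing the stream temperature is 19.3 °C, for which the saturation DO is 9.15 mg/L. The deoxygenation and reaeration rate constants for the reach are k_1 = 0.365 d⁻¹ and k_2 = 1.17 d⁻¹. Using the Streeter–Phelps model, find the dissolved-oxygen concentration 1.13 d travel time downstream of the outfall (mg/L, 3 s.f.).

DO ≈ 3.54 mg/L

Mixed DO = (7.97×7.12 + 1.59×0.454)/(7.97+1.59) = 57.47/9.560 = 6.011 mg/L.
Mixed L₀ = (7.97×3.78 + 1.59×141)/(9.560) = 254.3/9.560 = 26.60 mg/L.
Initial deficit D₀ = C_s − DO₀ = 9.15 − 6.011 = 3.139 mg/L.
D(1.13) = [0.365×26.60/(1.17−0.365)](e^(−0.365×1.13) − e^(−1.17×1.13)) + 3.139 e^(−1.17×1.13)
= 12.06 × (0.6620 − 0.2666) + 3.139 × 0.2666 = 5.607 mg/L.
DO = 9.15 − 5.607 = 3.543 mg/L.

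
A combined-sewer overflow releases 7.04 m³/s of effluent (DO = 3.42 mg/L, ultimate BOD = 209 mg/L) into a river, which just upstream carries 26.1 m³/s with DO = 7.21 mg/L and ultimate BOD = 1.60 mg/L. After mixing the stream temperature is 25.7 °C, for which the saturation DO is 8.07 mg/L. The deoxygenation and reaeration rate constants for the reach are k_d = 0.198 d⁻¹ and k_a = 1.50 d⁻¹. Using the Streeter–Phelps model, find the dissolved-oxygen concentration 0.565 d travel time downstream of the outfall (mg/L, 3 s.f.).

Mixed DO = (26.1×7.21 + 7.04×3.42)/(26.1+7.04) = 212.3/33.14 = 6.405 mg/L.
Mixed L₀ = (26.1×1.60 + 7.04×209)/(33.14) = 1513/33.14 = 45.66 mg/L.
Initial deficit D₀ = C_s − DO₀ = 8.07 − 6.405 = 1.665 mg/L.
D(0.565) = [0.198×45.66/(1.50−0.198)](e^(−0.198×0.565) − e^(−1.50×0.565)) + 1.665 e^(−1.50×0.565)
= 6.943 × (0.8942 − 0.4285) + 1.665 × 0.4285 = 3.947 mg/L.
DO = 8.07 − 3.947 = 4.123 mg/L.

DO ≈ 4.12 mg/L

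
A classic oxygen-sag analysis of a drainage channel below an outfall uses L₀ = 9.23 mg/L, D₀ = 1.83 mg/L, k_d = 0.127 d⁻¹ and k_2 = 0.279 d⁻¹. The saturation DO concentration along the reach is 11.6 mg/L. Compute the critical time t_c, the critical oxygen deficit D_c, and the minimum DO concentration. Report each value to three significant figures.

t_c ≈ 3.40 d; D_c ≈ 2.73 mg/L; min DO ≈ 8.87 mg/L

At the critical point dD/dt = 0, so k_d L₀ e^(−k_d t) = k_2 D. Substituting D(t) from the Streeter–Phelps equation and solving for t gives
t_c = ln[(k_2/k_d)(1 − D₀(k_2−k_d)/(k_d L₀))] / (k_2−k_d).
Here k_2−k_d = 0.1520 d⁻¹ and 1 − D₀(k_2−k_d)/(k_d L₀) = 1 − 1.83×0.1520/(0.127×9.23) = 0.7627, so
t_c = ln(2.197 × 0.7627) / 0.1520 = 0.5161 / 0.1520 = 3.396 d.
L(t_c) = L₀ e^(−k_d t_c) = 9.23 × 0.6497 = 5.997 mg/L, and at the critical point k_2 D_c = k_d L, so D_c = (0.127/0.279) × 5.997 = 2.730 mg/L.
Minimum DO = C_s − D_c = 11.6 − 2.730 = 8.870 mg/L.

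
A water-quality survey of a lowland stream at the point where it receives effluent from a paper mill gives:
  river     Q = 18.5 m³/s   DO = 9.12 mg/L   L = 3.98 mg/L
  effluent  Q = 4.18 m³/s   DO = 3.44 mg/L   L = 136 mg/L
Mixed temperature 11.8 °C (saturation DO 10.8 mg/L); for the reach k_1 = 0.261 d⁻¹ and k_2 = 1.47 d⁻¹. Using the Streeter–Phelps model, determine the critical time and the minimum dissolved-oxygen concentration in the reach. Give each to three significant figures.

t_c ≈ 0.941 d; minimum DO ≈ 6.87 mg/L

Mixed DO = (18.5×9.12 + 4.18×3.44)/(18.5+4.18) = 183.1/22.68 = 8.073 mg/L.
Mixed L₀ = (18.5×3.98 + 4.18×136)/(22.68) = 642.1/22.68 = 28.31 mg/L.
Initial deficit D₀ = C_s − DO₀ = 10.8 − 8.073 = 2.727 mg/L.
t_c = (1/1.209) ln[(1.47/0.261)(1 − 2.727×1.209/(0.261×28.31))] = 0.8271 × ln(3.119) = 0.9410 d.
D_c = (0.261/1.47) × 28.31 × e^(−0.261×0.9410) = 0.1776 × 28.31 × 0.7822 = 3.932 mg/L.
Minimum DO = 10.8 − 3.932 = 6.868 mg/L.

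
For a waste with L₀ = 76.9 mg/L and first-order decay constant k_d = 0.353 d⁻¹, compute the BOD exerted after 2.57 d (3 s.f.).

y ≈ 45.9 mg/L

y_t = L₀(1 − e^(−k_d t)) = 76.9 × (1 − e^(−0.353×2.57))
= 76.9 × (1 − 0.4036) = 76.9 × 0.5964 = 45.86 mg/L.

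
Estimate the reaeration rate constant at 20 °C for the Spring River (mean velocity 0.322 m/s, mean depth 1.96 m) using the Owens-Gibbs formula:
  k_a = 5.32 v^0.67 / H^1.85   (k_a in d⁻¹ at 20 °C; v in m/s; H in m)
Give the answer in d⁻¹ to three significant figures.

k_a ≈ 0.717 d⁻¹

k_a = 5.32 × 0.322^0.67 / 1.96^1.85 = 5.32 × 0.4680 / 3.473 = 0.7170 d⁻¹.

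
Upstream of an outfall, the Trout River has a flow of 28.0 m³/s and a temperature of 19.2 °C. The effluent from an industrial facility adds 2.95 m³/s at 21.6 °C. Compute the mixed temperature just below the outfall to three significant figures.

19.4 °C

Flow-weighted mixing: C = (Q_r C_r + Q_w C_w)/(Q_r + Q_w)
= (28.0×19.2 + 2.95×21.6)/(28.0 + 2.95) = 601.3/30.95 = 19.43 °C.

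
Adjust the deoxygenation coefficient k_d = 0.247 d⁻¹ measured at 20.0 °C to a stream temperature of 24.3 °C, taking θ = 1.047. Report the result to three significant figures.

k_d ≈ 0.301 d⁻¹

k_d(T₂) = k_d(T₁) · θ^(T₂−T₁) = 0.247 × 1.047^(24.3−20.0)
= 0.247 × 1.047^4.30 = 0.247 × 1.218 = 0.3009 d⁻¹.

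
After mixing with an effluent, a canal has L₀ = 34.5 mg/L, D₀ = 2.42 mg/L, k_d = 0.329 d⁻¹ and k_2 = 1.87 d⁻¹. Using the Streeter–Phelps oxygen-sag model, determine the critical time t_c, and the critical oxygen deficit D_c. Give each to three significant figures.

t_c ≈ 0.869 d; D_c ≈ 4.56 mg/L

With k_2/k_d = 5.684 and 1 − D₀(k_2−k_d)/(k_d L₀) = 0.6714,
t_c = ln(5.684 × 0.6714) / (1.87 − 0.329) = ln(3.816) / 1.541 = 1.339/1.541 = 0.8691 d.
D_c = (k_d/k_2) L₀ e^(−k_d t_c) = (0.329/1.87) × 34.5 × e^(−0.329×0.8691) = 0.1759 × 34.5 × 0.7513 = 4.560 mg/L.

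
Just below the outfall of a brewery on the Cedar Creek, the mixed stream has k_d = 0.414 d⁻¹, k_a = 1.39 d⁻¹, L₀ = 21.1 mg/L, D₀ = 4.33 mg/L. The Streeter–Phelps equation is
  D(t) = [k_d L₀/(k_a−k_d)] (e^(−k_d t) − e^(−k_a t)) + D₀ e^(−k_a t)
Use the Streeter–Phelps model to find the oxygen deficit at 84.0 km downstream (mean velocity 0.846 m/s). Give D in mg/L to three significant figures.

D ≈ 4.63 mg/L

Travel time t = x/v = 84.0 km / (0.846 m/s) = 84000 m / 0.846 m/s = 99290 s = 1.149 d.
k_d L₀/(k_a−k_d) = 0.414×21.1/(1.39−0.414) = 8.735/0.9760 = 8.950 mg/L.
e^(−k_d t) = e^(−0.414×1.149) = 0.6214; e^(−k_a t) = e^(−1.39×1.149) = 0.2024.
D = 8.950 × (0.6214 − 0.2024) + 4.33 × 0.2024 = 3.750 + 0.8765 = 4.626 mg/L.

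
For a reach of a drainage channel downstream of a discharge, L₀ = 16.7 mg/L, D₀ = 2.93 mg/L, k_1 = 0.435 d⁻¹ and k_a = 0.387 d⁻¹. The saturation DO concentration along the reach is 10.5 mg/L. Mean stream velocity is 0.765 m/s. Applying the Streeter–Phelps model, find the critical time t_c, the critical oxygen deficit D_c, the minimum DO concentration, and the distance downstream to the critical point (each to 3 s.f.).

t_c ≈ 2.04 d; D_c ≈ 7.74 mg/L; min DO ≈ 2.76 mg/L; x_c ≈ 135 km

At the critical point dD/dt = 0, so k_1 L₀ e^(−k_1 t) = k_a D. Substituting D(t) from the Streeter–Phelps equation and solving for t gives
t_c = ln[(k_a/k_1)(1 − D₀(k_a−k_1)/(k_1 L₀))] / (k_a−k_1).
Here k_a−k_1 = -0.04800 d⁻¹ and 1 − D₀(k_a−k_1)/(k_1 L₀) = 1 − 2.93×-0.04800/(0.435×16.7) = 1.019, so
t_c = ln(0.8897 × 1.019) / -0.04800 = -0.09775 / -0.04800 = 2.036 d.
L(t_c) = L₀ e^(−k_1 t_c) = 16.7 × 0.4124 = 6.887 mg/L, and at the critical point k_a D_c = k_1 L, so D_c = (0.435/0.387) × 6.887 = 7.741 mg/L.
Minimum DO = C_s − D_c = 10.5 − 7.741 = 2.759 mg/L.
x_c = v t_c = 0.765 m/s × 2.036 d × 86400 s/d = 134600 m ≈ 135 km.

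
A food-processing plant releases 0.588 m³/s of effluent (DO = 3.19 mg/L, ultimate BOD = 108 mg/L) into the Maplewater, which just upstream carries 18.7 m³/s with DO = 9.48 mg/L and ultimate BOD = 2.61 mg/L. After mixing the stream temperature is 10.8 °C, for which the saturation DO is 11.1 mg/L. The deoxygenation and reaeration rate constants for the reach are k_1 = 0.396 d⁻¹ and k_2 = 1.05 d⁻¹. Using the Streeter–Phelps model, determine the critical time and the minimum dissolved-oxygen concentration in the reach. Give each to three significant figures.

Mixed DO = (18.7×9.48 + 0.588×3.19)/(18.7+0.588) = 179.2/19.29 = 9.288 mg/L.
Mixed L₀ = (18.7×2.61 + 0.588×108)/(19.29) = 112.3/19.29 = 5.823 mg/L.
Initial deficit D₀ = C_s − DO₀ = 11.1 − 9.288 = 1.812 mg/L.
t_c = (1/0.6540) ln[(1.05/0.396)(1 − 1.812×0.6540/(0.396×5.823))] = 1.529 × ln(1.289) = 0.3882 d.
D_c = (0.396/1.05) × 5.823 × e^(−0.396×0.3882) = 0.3771 × 5.823 × 0.8575 = 1.883 mg/L.
Minimum DO = 11.1 − 1.883 = 9.217 mg/L.

t_c ≈ 0.388 d; minimum DO ≈ 9.22 mg/L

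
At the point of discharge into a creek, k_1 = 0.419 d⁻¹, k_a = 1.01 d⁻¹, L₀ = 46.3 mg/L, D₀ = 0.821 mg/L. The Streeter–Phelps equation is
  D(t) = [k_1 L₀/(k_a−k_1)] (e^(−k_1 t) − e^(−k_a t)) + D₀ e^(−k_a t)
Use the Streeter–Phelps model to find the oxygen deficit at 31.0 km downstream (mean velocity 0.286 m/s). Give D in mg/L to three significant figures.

D ≈ 10.4 mg/L

Travel time t = x/v = 31.0 km / (0.286 m/s) = 31000 m / 0.286 m/s = 108400 s = 1.255 d.
k_1 L₀/(k_a−k_1) = 0.419×46.3/(1.01−0.419) = 19.40/0.5910 = 32.83 mg/L.
e^(−k_1 t) = e^(−0.419×1.255) = 0.5912; e^(−k_a t) = e^(−1.01×1.255) = 0.2817.
D = 32.83 × (0.5912 − 0.2817) + 0.821 × 0.2817 = 10.16 + 0.2312 = 10.39 mg/L.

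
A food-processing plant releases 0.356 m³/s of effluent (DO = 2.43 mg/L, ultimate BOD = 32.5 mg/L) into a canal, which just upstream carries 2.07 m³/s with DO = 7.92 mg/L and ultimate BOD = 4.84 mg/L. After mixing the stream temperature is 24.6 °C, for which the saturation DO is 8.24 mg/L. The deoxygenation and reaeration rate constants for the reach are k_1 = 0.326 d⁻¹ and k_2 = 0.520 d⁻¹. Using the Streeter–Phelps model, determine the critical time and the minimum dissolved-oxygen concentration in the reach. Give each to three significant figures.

t_c ≈ 2.00 d; minimum DO ≈ 5.34 mg/L

Mixed DO = (2.07×7.92 + 0.356×2.43)/(2.07+0.356) = 17.26/2.426 = 7.114 mg/L.
Mixed L₀ = (2.07×4.84 + 0.356×32.5)/(2.426) = 21.59/2.426 = 8.899 mg/L.
Initial deficit D₀ = C_s − DO₀ = 8.24 − 7.114 = 1.126 mg/L.
t_c = (1/0.1940) ln[(0.520/0.326)(1 − 1.126×0.1940/(0.326×8.899))] = 5.155 × ln(1.475) = 2.003 d.
D_c = (0.326/0.520) × 8.899 × e^(−0.326×2.003) = 0.6269 × 8.899 × 0.5204 = 2.903 mg/L.
Minimum DO = 8.24 − 2.903 = 5.337 mg/L.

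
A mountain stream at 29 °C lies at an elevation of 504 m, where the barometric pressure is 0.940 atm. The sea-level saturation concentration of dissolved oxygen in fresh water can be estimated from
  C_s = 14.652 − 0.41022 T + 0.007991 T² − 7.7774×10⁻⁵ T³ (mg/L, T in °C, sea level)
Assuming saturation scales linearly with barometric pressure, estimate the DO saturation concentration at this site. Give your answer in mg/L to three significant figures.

C_s ≈ 7.12 mg/L

At sea level: C_s = 14.652 − 0.41022×29 + 0.007991×29² − 7.7774×10⁻⁵×29³ = 7.579 mg/L.
Pressure correction: C_s' = 7.579 × 0.940 = 7.124 mg/L.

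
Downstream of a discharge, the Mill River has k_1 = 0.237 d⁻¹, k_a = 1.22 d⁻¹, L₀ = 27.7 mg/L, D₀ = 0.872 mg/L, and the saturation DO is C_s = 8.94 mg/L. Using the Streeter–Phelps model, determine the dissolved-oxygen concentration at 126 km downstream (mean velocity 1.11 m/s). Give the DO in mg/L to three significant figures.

DO ≈ 5.22 mg/L

Travel time t = x/v = 126 km / (1.11 m/s) = 126000 m / 1.11 m/s = 113500 s = 1.314 d.
k_1 L₀/(k_a−k_1) = 0.237×27.7/(1.22−0.237) = 6.565/0.9830 = 6.678 mg/L.
e^(−k_1 t) = e^(−0.237×1.314) = 0.7324; e^(−k_a t) = e^(−1.22×1.314) = 0.2013.
D = 6.678 × (0.7324 − 0.2013) + 0.872 × 0.2013 = 3.547 + 0.1756 = 3.723 mg/L.
DO = C_s − D = 8.94 − 3.723 = 5.217 mg/L.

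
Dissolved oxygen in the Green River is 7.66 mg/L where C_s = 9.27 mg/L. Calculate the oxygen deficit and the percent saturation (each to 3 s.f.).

D = C_s − C = 9.27 − 7.66 = 1.61 mg/L.
% saturation = 7.66/9.27 × 100 = 82.6 %.

D ≈ 1.61 mg/L; 82.6 % saturation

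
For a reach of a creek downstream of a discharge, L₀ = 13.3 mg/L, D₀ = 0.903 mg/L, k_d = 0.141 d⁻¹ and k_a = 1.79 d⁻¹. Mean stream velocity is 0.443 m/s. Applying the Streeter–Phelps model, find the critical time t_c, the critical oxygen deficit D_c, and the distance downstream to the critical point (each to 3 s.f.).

t_c ≈ 0.583 d; D_c ≈ 0.965 mg/L; x_c ≈ 22.3 km

t_c = [1/(k_a−k_d)] ln[(k_a/k_d)(1 − D₀(k_a−k_d)/(k_d L₀))]
= [1/(1.79−0.141)] ln[(1.79/0.141)(1 − 0.903×1.649/(0.141×13.3))]
= (1/1.649) ln[12.70 × 0.2060] = 0.6064 × ln(2.615) = 0.6064 × 0.9612 = 0.5829 d.
L(t_c) = L₀ e^(−k_d t_c) = 13.3 × 0.9211 = 12.25 mg/L, and at the critical point k_a D_c = k_d L, so D_c = (0.141/1.79) × 12.25 = 0.9650 mg/L.
x_c = v t_c = 0.443 m/s × 0.5829 d × 86400 s/d = 22310 m ≈ 22.3 km.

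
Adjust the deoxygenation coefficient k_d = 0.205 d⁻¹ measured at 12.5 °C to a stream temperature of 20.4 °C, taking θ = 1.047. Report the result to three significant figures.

k_d ≈ 0.295 d⁻¹

k_d(T₂) = k_d(T₁) · θ^(T₂−T₁) = 0.205 × 1.047^(20.4−12.5)
= 0.205 × 1.047^7.90 = 0.205 × 1.437 = 0.2947 d⁻¹.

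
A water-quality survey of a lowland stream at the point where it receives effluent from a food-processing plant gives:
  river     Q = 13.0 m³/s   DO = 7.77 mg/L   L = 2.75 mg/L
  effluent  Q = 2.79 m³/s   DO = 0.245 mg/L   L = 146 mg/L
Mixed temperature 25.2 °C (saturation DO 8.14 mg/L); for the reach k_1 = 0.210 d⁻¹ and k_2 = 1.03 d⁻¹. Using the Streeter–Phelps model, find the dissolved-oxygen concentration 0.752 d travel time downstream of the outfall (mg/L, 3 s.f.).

Mixed DO = (13.0×7.77 + 2.79×0.245)/(13.0+2.79) = 101.7/15.79 = 6.440 mg/L.
Mixed L₀ = (13.0×2.75 + 2.79×146)/(15.79) = 443.1/15.79 = 28.06 mg/L.
Initial deficit D₀ = C_s − DO₀ = 8.14 − 6.440 = 1.700 mg/L.
D(0.752) = [0.210×28.06/(1.03−0.210)](e^(−0.210×0.752) − e^(−1.03×0.752)) + 1.700 e^(−1.03×0.752)
= 7.186 × (0.8539 − 0.4609) + 1.700 × 0.4609 = 3.608 mg/L.
DO = 8.14 − 3.608 = 4.532 mg/L.

DO ≈ 4.53 mg/L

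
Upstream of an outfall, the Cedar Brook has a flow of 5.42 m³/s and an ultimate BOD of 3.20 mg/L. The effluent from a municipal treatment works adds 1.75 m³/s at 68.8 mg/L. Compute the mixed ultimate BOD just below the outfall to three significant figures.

Flow-weighted mixing: C = (Q_r C_r + Q_w C_w)/(Q_r + Q_w)
= (5.42×3.20 + 1.75×68.8)/(5.42 + 1.75) = 137.7/7.170 = 19.21 mg/L.

19.2 mg/L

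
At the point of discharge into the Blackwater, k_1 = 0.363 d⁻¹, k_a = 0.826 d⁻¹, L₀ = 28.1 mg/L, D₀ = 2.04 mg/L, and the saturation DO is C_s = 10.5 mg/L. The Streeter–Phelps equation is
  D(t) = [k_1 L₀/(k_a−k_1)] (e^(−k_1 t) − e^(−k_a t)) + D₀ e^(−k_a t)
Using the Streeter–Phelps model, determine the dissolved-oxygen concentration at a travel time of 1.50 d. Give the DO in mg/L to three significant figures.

k_1 L₀/(k_a−k_1) = 0.363×28.1/(0.826−0.363) = 10.20/0.4630 = 22.03 mg/L.
e^(−k_1 t) = e^(−0.363×1.500) = 0.5801; e^(−k_a t) = e^(−0.826×1.500) = 0.2897.
D = 22.03 × (0.5801 − 0.2897) + 2.04 × 0.2897 = 6.399 + 0.5909 = 6.990 mg/L.
DO = C_s − D = 10.5 − 6.990 = 3.510 mg/L.

DO ≈ 3.51 mg/L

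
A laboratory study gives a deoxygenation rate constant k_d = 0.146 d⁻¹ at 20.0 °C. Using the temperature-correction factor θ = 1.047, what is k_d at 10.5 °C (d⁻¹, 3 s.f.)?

k_d ≈ 0.0944 d⁻¹

k_d(T₂) = k_d(T₁) · θ^(T₂−T₁) = 0.146 × 1.047^(10.5−20.0)
= 0.146 × 1.047^-9.50 = 0.146 × 0.6464 = 0.09438 d⁻¹.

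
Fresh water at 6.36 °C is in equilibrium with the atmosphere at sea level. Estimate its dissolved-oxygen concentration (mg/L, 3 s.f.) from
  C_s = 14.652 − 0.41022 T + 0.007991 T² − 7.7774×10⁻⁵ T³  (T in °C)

C_s ≈ 12.3 mg/L

C_s = 14.652 − 0.41022×6.36 + 0.007991×6.36² − 7.7774×10⁻⁵×6.36³ = 12.35 mg/L.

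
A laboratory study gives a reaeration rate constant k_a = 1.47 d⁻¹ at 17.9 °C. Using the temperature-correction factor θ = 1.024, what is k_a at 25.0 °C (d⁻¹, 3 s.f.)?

k_a ≈ 1.74 d⁻¹

k_a(T₂) = k_a(T₁) · θ^(T₂−T₁) = 1.47 × 1.024^(25.0−17.9)
= 1.47 × 1.024^7.10 = 1.47 × 1.183 = 1.740 d⁻¹.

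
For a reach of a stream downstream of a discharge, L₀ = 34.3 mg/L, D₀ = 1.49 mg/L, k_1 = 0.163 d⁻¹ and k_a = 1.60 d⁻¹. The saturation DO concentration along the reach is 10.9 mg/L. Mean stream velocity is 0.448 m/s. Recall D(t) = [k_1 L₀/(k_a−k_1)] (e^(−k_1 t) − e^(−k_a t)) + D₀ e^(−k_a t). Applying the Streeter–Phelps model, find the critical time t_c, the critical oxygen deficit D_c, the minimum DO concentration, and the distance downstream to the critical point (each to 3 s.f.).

t_c ≈ 1.25 d; D_c ≈ 2.85 mg/L; min DO ≈ 8.05 mg/L; x_c ≈ 48.5 km

t_c = [1/(k_a−k_1)] ln[(k_a/k_1)(1 − D₀(k_a−k_1)/(k_1 L₀))]
= [1/(1.60−0.163)] ln[(1.60/0.163)(1 − 1.49×1.437/(0.163×34.3))]
= (1/1.437) ln[9.816 × 0.6170] = 0.6959 × ln(6.057) = 0.6959 × 1.801 = 1.253 d.
D_c = (k_1/k_a) L₀ e^(−k_1 t_c) = (0.163/1.60) × 34.3 × e^(−0.163×1.253) = 0.1019 × 34.3 × 0.8152 = 2.849 mg/L.
Minimum DO = C_s − D_c = 10.9 − 2.849 = 8.051 mg/L.
x_c = v t_c = 0.448 m/s × 1.253 d × 86400 s/d = 48520 m ≈ 48.5 km.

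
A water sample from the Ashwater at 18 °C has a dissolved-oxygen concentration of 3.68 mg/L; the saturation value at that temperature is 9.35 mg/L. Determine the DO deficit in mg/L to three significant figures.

D ≈ 5.67 mg/L

D = C_s − C = 9.35 − 3.68 = 5.67 mg/L.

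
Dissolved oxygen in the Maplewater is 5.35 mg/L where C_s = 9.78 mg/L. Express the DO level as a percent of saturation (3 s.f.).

% saturation = C/C_s × 100 = 5.35/9.78 × 100 = 54.7 %.

54.7 % saturation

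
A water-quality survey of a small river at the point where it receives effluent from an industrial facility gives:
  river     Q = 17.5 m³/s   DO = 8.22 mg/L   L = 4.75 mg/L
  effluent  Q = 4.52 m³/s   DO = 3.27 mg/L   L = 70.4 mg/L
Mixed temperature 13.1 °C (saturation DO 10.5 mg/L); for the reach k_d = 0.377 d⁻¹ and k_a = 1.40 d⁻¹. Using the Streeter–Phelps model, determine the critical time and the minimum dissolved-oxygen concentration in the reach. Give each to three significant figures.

Mixed DO = (17.5×8.22 + 4.52×3.27)/(17.5+4.52) = 158.6/22.02 = 7.204 mg/L.
Mixed L₀ = (17.5×4.75 + 4.52×70.4)/(22.02) = 401.3/22.02 = 18.23 mg/L.
Initial deficit D₀ = C_s − DO₀ = 10.5 − 7.204 = 3.296 mg/L.
t_c = (1/1.023) ln[(1.40/0.377)(1 − 3.296×1.023/(0.377×18.23))] = 0.9775 × ln(1.891) = 0.6229 d.
D_c = (0.377/1.40) × 18.23 × e^(−0.377×0.6229) = 0.2693 × 18.23 × 0.7907 = 3.881 mg/L.
Minimum DO = 10.5 − 3.881 = 6.619 mg/L.

t_c ≈ 0.623 d; minimum DO ≈ 6.62 mg/L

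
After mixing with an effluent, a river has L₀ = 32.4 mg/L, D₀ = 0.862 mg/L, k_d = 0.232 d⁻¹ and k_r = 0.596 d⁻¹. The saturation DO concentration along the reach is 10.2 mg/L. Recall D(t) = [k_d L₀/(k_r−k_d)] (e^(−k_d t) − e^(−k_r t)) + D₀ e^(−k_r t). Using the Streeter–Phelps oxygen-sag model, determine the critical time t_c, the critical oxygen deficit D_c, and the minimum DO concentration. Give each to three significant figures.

With k_r/k_d = 2.569 and 1 − D₀(k_r−k_d)/(k_d L₀) = 0.9583,
t_c = ln(2.569 × 0.9583) / (0.596 − 0.232) = ln(2.462) / 0.3640 = 0.9009/0.3640 = 2.475 d.
L(t_c) = L₀ e^(−k_d t_c) = 32.4 × 0.5632 = 18.25 mg/L, and at the critical point k_r D_c = k_d L, so D_c = (0.232/0.596) × 18.25 = 7.103 mg/L.
Minimum DO = C_s − D_c = 10.2 − 7.103 = 3.097 mg/L.

t_c ≈ 2.47 d; D_c ≈ 7.10 mg/L; min DO ≈ 3.10 mg/L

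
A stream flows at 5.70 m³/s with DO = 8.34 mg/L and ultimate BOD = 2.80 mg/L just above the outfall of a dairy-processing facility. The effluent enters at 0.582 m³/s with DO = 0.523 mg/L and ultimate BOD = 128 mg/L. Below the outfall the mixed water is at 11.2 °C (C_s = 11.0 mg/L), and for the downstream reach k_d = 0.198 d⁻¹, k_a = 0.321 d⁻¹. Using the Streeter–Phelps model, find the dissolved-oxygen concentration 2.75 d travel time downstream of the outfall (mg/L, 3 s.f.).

DO ≈ 5.74 mg/L

Mixed DO = (5.70×8.34 + 0.582×0.523)/(5.70+0.582) = 47.84/6.282 = 7.616 mg/L.
Mixed L₀ = (5.70×2.80 + 0.582×128)/(6.282) = 90.46/6.282 = 14.40 mg/L.
Initial deficit D₀ = C_s − DO₀ = 11.0 − 7.616 = 3.384 mg/L.
D(2.75) = [0.198×14.40/(0.321−0.198)](e^(−0.198×2.75) − e^(−0.321×2.75)) + 3.384 e^(−0.321×2.75)
= 23.18 × (0.5801 − 0.4136) + 3.384 × 0.4136 = 5.259 mg/L.
DO = 11.0 − 5.259 = 5.741 mg/L.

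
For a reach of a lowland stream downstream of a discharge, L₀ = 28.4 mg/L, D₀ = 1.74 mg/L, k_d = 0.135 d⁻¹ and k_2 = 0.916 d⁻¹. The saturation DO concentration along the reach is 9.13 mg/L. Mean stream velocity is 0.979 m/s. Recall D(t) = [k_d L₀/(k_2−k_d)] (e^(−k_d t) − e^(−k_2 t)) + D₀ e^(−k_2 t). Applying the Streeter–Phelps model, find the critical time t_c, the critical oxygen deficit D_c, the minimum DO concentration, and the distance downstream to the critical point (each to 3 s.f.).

t_c ≈ 1.89 d; D_c ≈ 3.24 mg/L; min DO ≈ 5.89 mg/L; x_c ≈ 160 km

At the critical point dD/dt = 0, so k_d L₀ e^(−k_d t) = k_2 D. Substituting D(t) from the Streeter–Phelps equation and solving for t gives
t_c = ln[(k_2/k_d)(1 − D₀(k_2−k_d)/(k_d L₀))] / (k_2−k_d).
Here k_2−k_d = 0.7810 d⁻¹ and 1 − D₀(k_2−k_d)/(k_d L₀) = 1 − 1.74×0.7810/(0.135×28.4) = 0.6456, so
t_c = ln(6.785 × 0.6456) / 0.7810 = 1.477 / 0.7810 = 1.891 d.
D_c = (k_d/k_2) L₀ e^(−k_d t_c) = (0.135/0.916) × 28.4 × e^(−0.135×1.891) = 0.1474 × 28.4 × 0.7747 = 3.242 mg/L.
Minimum DO = C_s − D_c = 9.13 − 3.242 = 5.888 mg/L.
x_c = v t_c = 0.979 m/s × 1.891 d × 86400 s/d = 160000 m ≈ 160 km.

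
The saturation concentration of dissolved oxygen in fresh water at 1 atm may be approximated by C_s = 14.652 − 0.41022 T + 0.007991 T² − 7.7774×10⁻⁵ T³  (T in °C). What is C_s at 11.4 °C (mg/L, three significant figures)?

C_s ≈ 10.9 mg/L

C_s = 14.652 − 0.41022×11.4 + 0.007991×11.4² − 7.7774×10⁻⁵×11.4³ = 10.90 mg/L.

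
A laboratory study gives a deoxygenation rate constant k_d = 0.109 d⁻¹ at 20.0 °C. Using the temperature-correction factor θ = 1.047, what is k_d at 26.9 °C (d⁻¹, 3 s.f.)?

k_d(T₂) = k_d(T₁) · θ^(T₂−T₁) = 0.109 × 1.047^(26.9−20.0)
= 0.109 × 1.047^6.90 = 0.109 × 1.373 = 0.1496 d⁻¹.

k_d ≈ 0.150 d⁻¹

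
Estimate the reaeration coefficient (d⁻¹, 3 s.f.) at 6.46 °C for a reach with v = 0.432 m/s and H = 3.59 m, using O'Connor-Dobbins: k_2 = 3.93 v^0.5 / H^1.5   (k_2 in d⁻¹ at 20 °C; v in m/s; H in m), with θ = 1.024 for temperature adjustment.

k_2(20) = 3.93 × 0.432^0.5 / 3.59^1.5 = 3.93 × 0.6573 / 6.802 = 0.3797 d⁻¹.
k_2(6.46) = 0.3797 × 1.024^(6.46−20) = 0.3797 × 0.7253 = 0.2754 d⁻¹.

k_2 ≈ 0.275 d⁻¹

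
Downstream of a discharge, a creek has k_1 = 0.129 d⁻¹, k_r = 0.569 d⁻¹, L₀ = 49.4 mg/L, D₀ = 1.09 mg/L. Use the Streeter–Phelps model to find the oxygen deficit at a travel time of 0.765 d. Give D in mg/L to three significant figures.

k_1 L₀/(k_r−k_1) = 0.129×49.4/(0.569−0.129) = 6.373/0.4400 = 14.48 mg/L.
e^(−k_1 t) = e^(−0.129×0.7650) = 0.9060; e^(−k_r t) = e^(−0.569×0.7650) = 0.6471.
D = 14.48 × (0.9060 − 0.6471) + 1.09 × 0.6471 = 3.750 + 0.7053 = 4.456 mg/L.

D ≈ 4.46 mg/L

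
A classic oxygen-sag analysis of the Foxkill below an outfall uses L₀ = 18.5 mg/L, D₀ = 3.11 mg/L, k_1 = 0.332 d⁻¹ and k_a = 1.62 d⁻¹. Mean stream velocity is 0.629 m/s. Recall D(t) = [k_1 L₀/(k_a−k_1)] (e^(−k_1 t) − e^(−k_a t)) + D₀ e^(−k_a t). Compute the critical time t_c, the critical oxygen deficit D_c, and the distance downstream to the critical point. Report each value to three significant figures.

At the critical point dD/dt = 0, so k_1 L₀ e^(−k_1 t) = k_a D. Substituting D(t) from the Streeter–Phelps equation and solving for t gives
t_c = ln[(k_a/k_1)(1 − D₀(k_a−k_1)/(k_1 L₀))] / (k_a−k_1).
Here k_a−k_1 = 1.288 d⁻¹ and 1 − D₀(k_a−k_1)/(k_1 L₀) = 1 − 3.11×1.288/(0.332×18.5) = 0.3478, so
t_c = ln(4.880 × 0.3478) / 1.288 = 0.5290 / 1.288 = 0.4107 d.
D_c = (k_1/k_a) L₀ e^(−k_1 t_c) = (0.332/1.62) × 18.5 × e^(−0.332×0.4107) = 0.2049 × 18.5 × 0.8725 = 3.308 mg/L.
x_c = v t_c = 0.629 m/s × 0.4107 d × 86400 s/d = 22320 m ≈ 22.3 km.

t_c ≈ 0.411 d; D_c ≈ 3.31 mg/L; x_c ≈ 22.3 km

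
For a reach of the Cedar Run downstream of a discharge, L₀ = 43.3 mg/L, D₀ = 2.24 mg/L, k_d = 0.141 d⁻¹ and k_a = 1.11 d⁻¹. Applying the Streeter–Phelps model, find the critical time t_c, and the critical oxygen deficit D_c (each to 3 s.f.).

t_c ≈ 1.68 d; D_c ≈ 4.34 mg/L

With k_a/k_d = 7.872 and 1 − D₀(k_a−k_d)/(k_d L₀) = 0.6445,
t_c = ln(7.872 × 0.6445) / (1.11 − 0.141) = ln(5.074) / 0.9690 = 1.624/0.9690 = 1.676 d.
L(t_c) = L₀ e^(−k_d t_c) = 43.3 × 0.7895 = 34.19 mg/L, and at the critical point k_a D_c = k_d L, so D_c = (0.141/1.11) × 34.19 = 4.343 mg/L.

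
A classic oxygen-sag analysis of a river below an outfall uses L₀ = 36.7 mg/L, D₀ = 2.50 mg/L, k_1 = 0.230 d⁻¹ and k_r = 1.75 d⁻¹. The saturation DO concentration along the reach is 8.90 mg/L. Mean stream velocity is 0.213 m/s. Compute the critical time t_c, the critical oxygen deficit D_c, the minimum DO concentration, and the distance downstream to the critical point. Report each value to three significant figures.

t_c ≈ 0.942 d; D_c ≈ 3.88 mg/L; min DO ≈ 5.02 mg/L; x_c ≈ 17.3 km

t_c = [1/(k_r−k_1)] ln[(k_r/k_1)(1 − D₀(k_r−k_1)/(k_1 L₀))]
= [1/(1.75−0.230)] ln[(1.75/0.230)(1 − 2.50×1.520/(0.230×36.7))]
= (1/1.520) ln[7.609 × 0.5498] = 0.6579 × ln(4.183) = 0.6579 × 1.431 = 0.9415 d.
D_c = (k_1/k_r) L₀ e^(−k_1 t_c) = (0.230/1.75) × 36.7 × e^(−0.230×0.9415) = 0.1314 × 36.7 × 0.8053 = 3.884 mg/L.
Minimum DO = C_s − D_c = 8.90 − 3.884 = 5.016 mg/L.
x_c = v t_c = 0.213 m/s × 0.9415 d × 86400 s/d = 17330 m ≈ 17.3 km.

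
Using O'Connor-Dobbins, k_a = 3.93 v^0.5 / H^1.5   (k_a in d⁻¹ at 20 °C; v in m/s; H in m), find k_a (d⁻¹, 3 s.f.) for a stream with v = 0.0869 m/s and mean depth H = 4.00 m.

k_a = 3.93 × 0.0869^0.5 / 4.00^1.5 = 3.93 × 0.2948 / 8.000 = 0.1448 d⁻¹.

k_a ≈ 0.145 d⁻¹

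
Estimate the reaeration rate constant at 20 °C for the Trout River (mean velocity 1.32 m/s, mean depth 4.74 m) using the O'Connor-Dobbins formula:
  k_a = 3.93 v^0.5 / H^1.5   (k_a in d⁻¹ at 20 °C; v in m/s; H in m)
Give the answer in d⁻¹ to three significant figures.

k_a = 3.93 × 1.32^0.5 / 4.74^1.5 = 3.93 × 1.149 / 10.32 = 0.4375 d⁻¹.

k_a ≈ 0.438 d⁻¹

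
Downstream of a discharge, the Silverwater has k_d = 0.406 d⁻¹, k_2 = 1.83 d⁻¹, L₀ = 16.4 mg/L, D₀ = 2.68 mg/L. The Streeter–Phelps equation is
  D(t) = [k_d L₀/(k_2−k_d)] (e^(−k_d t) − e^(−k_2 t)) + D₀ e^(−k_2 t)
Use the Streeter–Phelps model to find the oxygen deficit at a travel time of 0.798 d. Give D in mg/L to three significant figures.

k_d L₀/(k_2−k_d) = 0.406×16.4/(1.83−0.406) = 6.658/1.424 = 4.676 mg/L.
e^(−k_d t) = e^(−0.406×0.7980) = 0.7233; e^(−k_2 t) = e^(−1.83×0.7980) = 0.2322.
D = 4.676 × (0.7233 − 0.2322) + 2.68 × 0.2322 = 2.296 + 0.6222 = 2.918 mg/L.

D ≈ 2.92 mg/L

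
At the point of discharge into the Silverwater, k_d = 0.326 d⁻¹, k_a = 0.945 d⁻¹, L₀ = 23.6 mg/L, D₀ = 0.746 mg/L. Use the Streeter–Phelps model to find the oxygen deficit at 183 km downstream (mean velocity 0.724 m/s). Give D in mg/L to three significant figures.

Travel time t = x/v = 183 km / (0.724 m/s) = 183000 m / 0.724 m/s = 252800 s = 2.925 d.
k_d L₀/(k_a−k_d) = 0.326×23.6/(0.945−0.326) = 7.694/0.6190 = 12.43 mg/L.
e^(−k_d t) = e^(−0.326×2.925) = 0.3853; e^(−k_a t) = e^(−0.945×2.925) = 0.06300.
D = 12.43 × (0.3853 − 0.06300) + 0.746 × 0.06300 = 4.006 + 0.04700 = 4.053 mg/L.

D ≈ 4.05 mg/L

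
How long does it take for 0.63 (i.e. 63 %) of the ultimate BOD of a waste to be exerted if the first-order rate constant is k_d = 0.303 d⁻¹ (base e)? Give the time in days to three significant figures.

y/L₀ = 1 − e^(−k_d t) = 0.63 ⇒ e^(−k_d t) = 0.370
t = −ln(0.370) / 0.303 = 0.9943 / 0.303 = 3.281 d.

t ≈ 3.28 d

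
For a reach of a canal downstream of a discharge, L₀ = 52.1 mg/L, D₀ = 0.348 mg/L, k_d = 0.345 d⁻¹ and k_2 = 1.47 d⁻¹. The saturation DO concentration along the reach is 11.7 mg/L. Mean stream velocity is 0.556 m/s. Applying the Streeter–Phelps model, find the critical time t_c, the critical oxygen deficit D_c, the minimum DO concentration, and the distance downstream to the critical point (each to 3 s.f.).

t_c ≈ 1.27 d; D_c ≈ 7.89 mg/L; min DO ≈ 3.81 mg/L; x_c ≈ 61.0 km

t_c = [1/(k_2−k_d)] ln[(k_2/k_d)(1 − D₀(k_2−k_d)/(k_d L₀))]
= [1/(1.47−0.345)] ln[(1.47/0.345)(1 − 0.348×1.125/(0.345×52.1))]
= (1/1.125) ln[4.261 × 0.9782] = 0.8889 × ln(4.168) = 0.8889 × 1.427 = 1.269 d.
D_c = (k_d/k_2) L₀ e^(−k_d t_c) = (0.345/1.47) × 52.1 × e^(−0.345×1.269) = 0.2347 × 52.1 × 0.6455 = 7.893 mg/L.
Minimum DO = C_s − D_c = 11.7 − 7.893 = 3.807 mg/L.
x_c = v t_c = 0.556 m/s × 1.269 d × 86400 s/d = 60950 m ≈ 61.0 km.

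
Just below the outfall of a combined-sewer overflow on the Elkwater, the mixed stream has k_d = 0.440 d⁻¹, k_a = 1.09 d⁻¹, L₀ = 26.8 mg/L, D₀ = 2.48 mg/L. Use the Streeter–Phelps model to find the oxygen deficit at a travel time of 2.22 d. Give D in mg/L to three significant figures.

D ≈ 5.44 mg/L

k_d L₀/(k_a−k_d) = 0.440×26.8/(1.09−0.440) = 11.79/0.6500 = 18.14 mg/L.
e^(−k_d t) = e^(−0.440×2.220) = 0.3765; e^(−k_a t) = e^(−1.09×2.220) = 0.08894.
D = 18.14 × (0.3765 − 0.08894) + 2.48 × 0.08894 = 5.217 + 0.2206 = 5.438 mg/L.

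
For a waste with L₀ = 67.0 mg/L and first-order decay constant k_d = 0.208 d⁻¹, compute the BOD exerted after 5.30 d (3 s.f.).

y_t = L₀(1 − e^(−k_d t)) = 67.0 × (1 − e^(−0.208×5.30))
= 67.0 × (1 − 0.3321) = 67.0 × 0.6679 = 44.75 mg/L.

y ≈ 44.8 mg/L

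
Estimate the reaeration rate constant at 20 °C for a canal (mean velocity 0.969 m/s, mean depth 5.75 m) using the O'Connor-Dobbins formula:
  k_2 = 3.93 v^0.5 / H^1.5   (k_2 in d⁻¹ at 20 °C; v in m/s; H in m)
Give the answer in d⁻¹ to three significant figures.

k_2 ≈ 0.281 d⁻¹

k_2 = 3.93 × 0.969^0.5 / 5.75^1.5 = 3.93 × 0.9844 / 13.79 = 0.2806 d⁻¹.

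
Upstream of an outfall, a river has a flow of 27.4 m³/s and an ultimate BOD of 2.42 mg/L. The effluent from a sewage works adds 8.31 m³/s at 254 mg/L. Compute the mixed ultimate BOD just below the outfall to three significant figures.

61.0 mg/L

Flow-weighted mixing: C = (Q_r C_r + Q_w C_w)/(Q_r + Q_w)
= (27.4×2.42 + 8.31×254)/(27.4 + 8.31) = 2177/35.71 = 60.96 mg/L.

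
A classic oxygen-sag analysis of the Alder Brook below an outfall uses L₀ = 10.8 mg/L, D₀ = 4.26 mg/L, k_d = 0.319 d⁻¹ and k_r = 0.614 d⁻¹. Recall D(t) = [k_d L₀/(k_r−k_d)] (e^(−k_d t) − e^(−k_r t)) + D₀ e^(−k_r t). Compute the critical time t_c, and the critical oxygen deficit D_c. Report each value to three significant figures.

At the critical point dD/dt = 0, so k_d L₀ e^(−k_d t) = k_r D. Substituting D(t) from the Streeter–Phelps equation and solving for t gives
t_c = ln[(k_r/k_d)(1 − D₀(k_r−k_d)/(k_d L₀))] / (k_r−k_d).
Here k_r−k_d = 0.2950 d⁻¹ and 1 − D₀(k_r−k_d)/(k_d L₀) = 1 − 4.26×0.2950/(0.319×10.8) = 0.6352, so
t_c = ln(1.925 × 0.6352) / 0.2950 = 0.2010 / 0.2950 = 0.6815 d.
D_c = (k_d/k_r) L₀ e^(−k_d t_c) = (0.319/0.614) × 10.8 × e^(−0.319×0.6815) = 0.5195 × 10.8 × 0.8046 = 4.515 mg/L.

t_c ≈ 0.681 d; D_c ≈ 4.51 mg/L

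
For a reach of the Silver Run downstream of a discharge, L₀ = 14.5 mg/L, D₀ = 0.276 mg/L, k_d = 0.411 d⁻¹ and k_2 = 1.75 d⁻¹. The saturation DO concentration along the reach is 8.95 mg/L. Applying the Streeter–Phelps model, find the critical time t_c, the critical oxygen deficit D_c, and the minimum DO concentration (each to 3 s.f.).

With k_2/k_d = 4.258 and 1 − D₀(k_2−k_d)/(k_d L₀) = 0.9380,
t_c = ln(4.258 × 0.9380) / (1.75 − 0.411) = ln(3.994) / 1.339 = 1.385/1.339 = 1.034 d.
D_c = (k_d/k_2) L₀ e^(−k_d t_c) = (0.411/1.75) × 14.5 × e^(−0.411×1.034) = 0.2349 × 14.5 × 0.6537 = 2.226 mg/L.
Minimum DO = C_s − D_c = 8.95 − 2.226 = 6.724 mg/L.

t_c ≈ 1.03 d; D_c ≈ 2.23 mg/L; min DO ≈ 6.72 mg/L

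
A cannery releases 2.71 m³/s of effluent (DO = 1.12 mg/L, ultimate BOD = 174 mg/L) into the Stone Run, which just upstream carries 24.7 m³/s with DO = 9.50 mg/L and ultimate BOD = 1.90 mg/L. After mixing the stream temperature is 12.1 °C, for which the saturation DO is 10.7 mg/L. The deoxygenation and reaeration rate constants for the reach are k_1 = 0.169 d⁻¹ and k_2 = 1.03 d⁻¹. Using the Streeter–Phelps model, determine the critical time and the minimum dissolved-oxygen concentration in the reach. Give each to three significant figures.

Mixed DO = (24.7×9.50 + 2.71×1.12)/(24.7+2.71) = 237.7/27.41 = 8.671 mg/L.
Mixed L₀ = (24.7×1.90 + 2.71×174)/(27.41) = 518.5/27.41 = 18.92 mg/L.
Initial deficit D₀ = C_s − DO₀ = 10.7 − 8.671 = 2.029 mg/L.
t_c = (1/0.8610) ln[(1.03/0.169)(1 − 2.029×0.8610/(0.169×18.92))] = 1.161 × ln(2.765) = 1.181 d.
D_c = (0.169/1.03) × 18.92 × e^(−0.169×1.181) = 0.1641 × 18.92 × 0.8190 = 2.542 mg/L.
Minimum DO = 10.7 − 2.542 = 8.158 mg/L.

t_c ≈ 1.18 d; minimum DO ≈ 8.16 mg/L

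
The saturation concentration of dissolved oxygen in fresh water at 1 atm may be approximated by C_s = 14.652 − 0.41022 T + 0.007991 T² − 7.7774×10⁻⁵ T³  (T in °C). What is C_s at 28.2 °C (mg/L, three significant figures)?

C_s ≈ 7.69 mg/L

C_s = 14.652 − 0.41022×28.2 + 0.007991×28.2² − 7.7774×10⁻⁵×28.2³ = 7.694 mg/L.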